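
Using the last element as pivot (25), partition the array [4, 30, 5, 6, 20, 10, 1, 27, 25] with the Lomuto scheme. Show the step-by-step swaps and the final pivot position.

Lomuto partition with pivot = 25:

Initial array: [4, 30, 5, 6, 20, 10, 1, 27, 25]

arr[0]=4 <= 25: swap with position 0, array becomes [4, 30, 5, 6, 20, 10, 1, 27, 25]
arr[1]=30 > 25: no swap
arr[2]=5 <= 25: swap with position 1, array becomes [4, 5, 30, 6, 20, 10, 1, 27, 25]
arr[3]=6 <= 25: swap with position 2, array becomes [4, 5, 6, 30, 20, 10, 1, 27, 25]
arr[4]=20 <= 25: swap with position 3, array becomes [4, 5, 6, 20, 30, 10, 1, 27, 25]
arr[5]=10 <= 25: swap with position 4, array becomes [4, 5, 6, 20, 10, 30, 1, 27, 25]
arr[6]=1 <= 25: swap with position 5, array becomes [4, 5, 6, 20, 10, 1, 30, 27, 25]
arr[7]=27 > 25: no swap

Place pivot at position 6: [4, 5, 6, 20, 10, 1, 25, 27, 30]
Pivot position: 6

After partitioning with pivot 25, the array becomes [4, 5, 6, 20, 10, 1, 25, 27, 30]. The pivot is placed at index 6. All elements to the left of the pivot are <= 25, and all elements to the right are > 25.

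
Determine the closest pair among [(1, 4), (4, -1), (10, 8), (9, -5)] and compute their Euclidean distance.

Computing all pairwise distances among 4 points:

d((1, 4), (4, -1)) = 5.831 <-- minimum
d((1, 4), (10, 8)) = 9.8489
d((1, 4), (9, -5)) = 12.0416
d((4, -1), (10, 8)) = 10.8167
d((4, -1), (9, -5)) = 6.4031
d((10, 8), (9, -5)) = 13.0384

Closest pair: (1, 4) and (4, -1) with distance 5.831

The closest pair is (1, 4) and (4, -1) with Euclidean distance 5.831. For 4 points, brute-force pairwise comparison is shown above. For large n, the divide-and-conquer algorithm (sort by x, recurse on halves, check the dividing strip) achieves O(n log n).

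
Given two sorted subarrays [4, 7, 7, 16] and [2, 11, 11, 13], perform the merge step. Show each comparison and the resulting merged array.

Merging process:

Compare 4 vs 2: take 2 from right. Merged: [2]
Compare 4 vs 11: take 4 from left. Merged: [2, 4]
Compare 7 vs 11: take 7 from left. Merged: [2, 4, 7]
Compare 7 vs 11: take 7 from left. Merged: [2, 4, 7, 7]
Compare 16 vs 11: take 11 from right. Merged: [2, 4, 7, 7, 11]
Compare 16 vs 11: take 11 from right. Merged: [2, 4, 7, 7, 11, 11]
Compare 16 vs 13: take 13 from right. Merged: [2, 4, 7, 7, 11, 11, 13]
Append remaining from left: [16]. Merged: [2, 4, 7, 7, 11, 11, 13, 16]

Final merged array: [2, 4, 7, 7, 11, 11, 13, 16]
Total comparisons: 7

The merged array is [2, 4, 7, 7, 11, 11, 13, 16], requiring 7 comparisons. The merge step runs in O(n) time where n is the total number of elements.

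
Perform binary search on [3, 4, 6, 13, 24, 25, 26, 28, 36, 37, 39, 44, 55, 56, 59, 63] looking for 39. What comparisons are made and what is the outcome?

Binary search for 39 in [3, 4, 6, 13, 24, 25, 26, 28, 36, 37, 39, 44, 55, 56, 59, 63]:

lo=0, hi=15, mid=7, arr[mid]=28 -> 28 < 39, search right half
lo=8, hi=15, mid=11, arr[mid]=44 -> 44 > 39, search left half
lo=8, hi=10, mid=9, arr[mid]=37 -> 37 < 39, search right half
lo=10, hi=10, mid=10, arr[mid]=39 -> Found target at index 10!

Binary search finds 39 at index 10 after 4 comparisons. The search repeatedly halves the search space by comparing with the middle element.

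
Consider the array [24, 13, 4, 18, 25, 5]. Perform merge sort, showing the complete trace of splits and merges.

Merge sort trace:

Split: [24, 13, 4, 18, 25, 5] -> [24, 13, 4] and [18, 25, 5]
  Split: [24, 13, 4] -> [24] and [13, 4]
    Split: [13, 4] -> [13] and [4]
    Merge: [13] + [4] -> [4, 13]
  Merge: [24] + [4, 13] -> [4, 13, 24]
  Split: [18, 25, 5] -> [18] and [25, 5]
    Split: [25, 5] -> [25] and [5]
    Merge: [25] + [5] -> [5, 25]
  Merge: [18] + [5, 25] -> [5, 18, 25]
Merge: [4, 13, 24] + [5, 18, 25] -> [4, 5, 13, 18, 24, 25]

Final sorted array: [4, 5, 13, 18, 24, 25]

The merge sort proceeds by recursively splitting the array and merging sorted halves.
After all merges, the sorted array is [4, 5, 13, 18, 24, 25].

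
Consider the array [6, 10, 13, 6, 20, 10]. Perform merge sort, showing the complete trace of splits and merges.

Merge sort trace:

Split: [6, 10, 13, 6, 20, 10] -> [6, 10, 13] and [6, 20, 10]
  Split: [6, 10, 13] -> [6] and [10, 13]
    Split: [10, 13] -> [10] and [13]
    Merge: [10] + [13] -> [10, 13]
  Merge: [6] + [10, 13] -> [6, 10, 13]
  Split: [6, 20, 10] -> [6] and [20, 10]
    Split: [20, 10] -> [20] and [10]
    Merge: [20] + [10] -> [10, 20]
  Merge: [6] + [10, 20] -> [6, 10, 20]
Merge: [6, 10, 13] + [6, 10, 20] -> [6, 6, 10, 10, 13, 20]

Final sorted array: [6, 6, 10, 10, 13, 20]

The merge sort proceeds by recursively splitting the array and merging sorted halves.
After all merges, the sorted array is [6, 6, 10, 10, 13, 20].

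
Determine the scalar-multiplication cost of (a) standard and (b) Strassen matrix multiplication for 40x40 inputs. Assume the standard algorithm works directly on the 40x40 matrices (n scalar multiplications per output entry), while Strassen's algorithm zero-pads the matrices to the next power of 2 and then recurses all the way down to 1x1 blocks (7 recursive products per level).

Matrix multiplication for 40x40 matrices:

Strassen's algorithm requires power-of-2 dimensions. Pad 40x40 to 64x64 (next power of 2).

Standard algorithm: 40^3 = 64000 multiplications
Strassen's algorithm: 7^(log2(64)) = 7^6 = 117649 multiplications
Difference: 64000 - 117649 = -53649 (Strassen uses MORE here due to padding overhead — for small or just-over-power-of-2 n, padding can outweigh the per-level savings)

Standard: 64000 multiplications (40^3). Strassen: 117649 multiplications (7^6, after padding to 64x64). Strassen reduces 8 recursive multiplications to 7 at each level.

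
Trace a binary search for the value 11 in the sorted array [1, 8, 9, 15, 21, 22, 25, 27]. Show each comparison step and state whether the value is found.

Binary search for 11 in [1, 8, 9, 15, 21, 22, 25, 27]:

lo=0, hi=7, mid=3, arr[mid]=15 -> 15 > 11, search left half
lo=0, hi=2, mid=1, arr[mid]=8 -> 8 < 11, search right half
lo=2, hi=2, mid=2, arr[mid]=9 -> 9 < 11, search right half
lo=3 > hi=2, target 11 not found

Binary search determines that 11 is not in the array after 3 comparisons. The search space was exhausted without finding the target.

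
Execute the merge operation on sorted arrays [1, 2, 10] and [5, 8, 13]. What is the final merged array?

Merging process:

Compare 1 vs 5: take 1 from left. Merged: [1]
Compare 2 vs 5: take 2 from left. Merged: [1, 2]
Compare 10 vs 5: take 5 from right. Merged: [1, 2, 5]
Compare 10 vs 8: take 8 from right. Merged: [1, 2, 5, 8]
Compare 10 vs 13: take 10 from left. Merged: [1, 2, 5, 8, 10]
Append remaining from right: [13]. Merged: [1, 2, 5, 8, 10, 13]

Final merged array: [1, 2, 5, 8, 10, 13]
Total comparisons: 5

The merged array is [1, 2, 5, 8, 10, 13], requiring 5 comparisons. The merge step runs in O(n) time where n is the total number of elements.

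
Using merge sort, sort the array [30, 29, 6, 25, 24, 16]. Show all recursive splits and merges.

Merge sort trace:

Split: [30, 29, 6, 25, 24, 16] -> [30, 29, 6] and [25, 24, 16]
  Split: [30, 29, 6] -> [30] and [29, 6]
    Split: [29, 6] -> [29] and [6]
    Merge: [29] + [6] -> [6, 29]
  Merge: [30] + [6, 29] -> [6, 29, 30]
  Split: [25, 24, 16] -> [25] and [24, 16]
    Split: [24, 16] -> [24] and [16]
    Merge: [24] + [16] -> [16, 24]
  Merge: [25] + [16, 24] -> [16, 24, 25]
Merge: [6, 29, 30] + [16, 24, 25] -> [6, 16, 24, 25, 29, 30]

Final sorted array: [6, 16, 24, 25, 29, 30]

The merge sort proceeds by recursively splitting the array and merging sorted halves.
After all merges, the sorted array is [6, 16, 24, 25, 29, 30].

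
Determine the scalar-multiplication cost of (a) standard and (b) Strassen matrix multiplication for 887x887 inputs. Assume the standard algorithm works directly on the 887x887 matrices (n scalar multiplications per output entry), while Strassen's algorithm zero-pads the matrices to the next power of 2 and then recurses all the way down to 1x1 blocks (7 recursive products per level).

Matrix multiplication for 887x887 matrices:

Strassen's algorithm requires power-of-2 dimensions. Pad 887x887 to 1024x1024 (next power of 2).

Standard algorithm: 887^3 = 697864103 multiplications
Strassen's algorithm: 7^(log2(1024)) = 7^10 = 282475249 multiplications
Savings: 697864103 - 282475249 = 415388854 multiplications

Standard: 697864103 multiplications (887^3). Strassen: 282475249 multiplications (7^10, after padding to 1024x1024). Strassen reduces 8 recursive multiplications to 7 at each level.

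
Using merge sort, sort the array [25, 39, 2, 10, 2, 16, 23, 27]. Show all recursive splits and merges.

Merge sort trace:

Split: [25, 39, 2, 10, 2, 16, 23, 27] -> [25, 39, 2, 10] and [2, 16, 23, 27]
  Split: [25, 39, 2, 10] -> [25, 39] and [2, 10]
    Split: [25, 39] -> [25] and [39]
    Merge: [25] + [39] -> [25, 39]
    Split: [2, 10] -> [2] and [10]
    Merge: [2] + [10] -> [2, 10]
  Merge: [25, 39] + [2, 10] -> [2, 10, 25, 39]
  Split: [2, 16, 23, 27] -> [2, 16] and [23, 27]
    Split: [2, 16] -> [2] and [16]
    Merge: [2] + [16] -> [2, 16]
    Split: [23, 27] -> [23] and [27]
    Merge: [23] + [27] -> [23, 27]
  Merge: [2, 16] + [23, 27] -> [2, 16, 23, 27]
Merge: [2, 10, 25, 39] + [2, 16, 23, 27] -> [2, 2, 10, 16, 23, 25, 27, 39]

Final sorted array: [2, 2, 10, 16, 23, 25, 27, 39]

The merge sort proceeds by recursively splitting the array and merging sorted halves.
After all merges, the sorted array is [2, 2, 10, 16, 23, 25, 27, 39].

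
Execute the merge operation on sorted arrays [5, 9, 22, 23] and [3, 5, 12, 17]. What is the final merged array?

Merging process:

Compare 5 vs 3: take 3 from right. Merged: [3]
Compare 5 vs 5: take 5 from left. Merged: [3, 5]
Compare 9 vs 5: take 5 from right. Merged: [3, 5, 5]
Compare 9 vs 12: take 9 from left. Merged: [3, 5, 5, 9]
Compare 22 vs 12: take 12 from right. Merged: [3, 5, 5, 9, 12]
Compare 22 vs 17: take 17 from right. Merged: [3, 5, 5, 9, 12, 17]
Append remaining from left: [22, 23]. Merged: [3, 5, 5, 9, 12, 17, 22, 23]

Final merged array: [3, 5, 5, 9, 12, 17, 22, 23]
Total comparisons: 6

The merged array is [3, 5, 5, 9, 12, 17, 22, 23], requiring 6 comparisons. The merge step runs in O(n) time where n is the total number of elements.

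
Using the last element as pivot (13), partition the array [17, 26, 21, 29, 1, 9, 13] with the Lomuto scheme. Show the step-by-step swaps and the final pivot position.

Lomuto partition with pivot = 13:

Initial array: [17, 26, 21, 29, 1, 9, 13]

arr[0]=17 > 13: no swap
arr[1]=26 > 13: no swap
arr[2]=21 > 13: no swap
arr[3]=29 > 13: no swap
arr[4]=1 <= 13: swap with position 0, array becomes [1, 26, 21, 29, 17, 9, 13]
arr[5]=9 <= 13: swap with position 1, array becomes [1, 9, 21, 29, 17, 26, 13]

Place pivot at position 2: [1, 9, 13, 29, 17, 26, 21]
Pivot position: 2

After partitioning with pivot 13, the array becomes [1, 9, 13, 29, 17, 26, 21]. The pivot is placed at index 2. All elements to the left of the pivot are <= 13, and all elements to the right are > 13.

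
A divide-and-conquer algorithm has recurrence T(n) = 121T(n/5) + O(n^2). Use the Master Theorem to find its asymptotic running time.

Master Theorem for T(n) = 121T(n/5) + O(n^2):

a = 121, b = 5, c = 2
log_b(a) = log_5(121) = 2.9798

Case 1: c = 2 < log_5(121) = 2.9798
T(n) = O(n^(log_5 121))

For T(n) = 121T(n/5) + O(n^2): log_5(121) = 2.9798. This is Case 1 of the Master Theorem (c < log_b(a), work dominated by leaves), giving O(n^(log_5 121)).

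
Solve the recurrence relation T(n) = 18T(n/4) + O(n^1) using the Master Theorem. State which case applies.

Master Theorem for T(n) = 18T(n/4) + O(n^1):

a = 18, b = 4, c = 1
log_b(a) = log_4(18) = 2.0850

Case 1: c = 1 < log_4(18) = 2.0850
T(n) = O(n^(log_4 18))

For T(n) = 18T(n/4) + O(n^1): log_4(18) = 2.0850. This is Case 1 of the Master Theorem (c < log_b(a), work dominated by leaves), giving O(n^(log_4 18)).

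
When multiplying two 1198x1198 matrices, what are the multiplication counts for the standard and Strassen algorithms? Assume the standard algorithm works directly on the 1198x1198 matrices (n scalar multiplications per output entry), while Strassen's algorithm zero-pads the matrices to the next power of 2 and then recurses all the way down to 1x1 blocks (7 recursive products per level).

Matrix multiplication for 1198x1198 matrices:

Strassen's algorithm requires power-of-2 dimensions. Pad 1198x1198 to 2048x2048 (next power of 2).

Standard algorithm: 1198^3 = 1719374392 multiplications
Strassen's algorithm: 7^(log2(2048)) = 7^11 = 1977326743 multiplications
Difference: 1719374392 - 1977326743 = -257952351 (Strassen uses MORE here due to padding overhead — for small or just-over-power-of-2 n, padding can outweigh the per-level savings)

Standard: 1719374392 multiplications (1198^3). Strassen: 1977326743 multiplications (7^11, after padding to 2048x2048). Strassen reduces 8 recursive multiplications to 7 at each level.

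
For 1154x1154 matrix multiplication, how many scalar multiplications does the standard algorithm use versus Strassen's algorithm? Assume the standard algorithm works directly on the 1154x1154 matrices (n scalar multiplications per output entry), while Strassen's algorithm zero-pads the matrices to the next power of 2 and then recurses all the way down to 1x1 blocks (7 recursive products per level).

Matrix multiplication for 1154x1154 matrices:

Strassen's algorithm requires power-of-2 dimensions. Pad 1154x1154 to 2048x2048 (next power of 2).

Standard algorithm: 1154^3 = 1536800264 multiplications
Strassen's algorithm: 7^(log2(2048)) = 7^11 = 1977326743 multiplications
Difference: 1536800264 - 1977326743 = -440526479 (Strassen uses MORE here due to padding overhead — for small or just-over-power-of-2 n, padding can outweigh the per-level savings)

Standard: 1536800264 multiplications (1154^3). Strassen: 1977326743 multiplications (7^11, after padding to 2048x2048). Strassen reduces 8 recursive multiplications to 7 at each level.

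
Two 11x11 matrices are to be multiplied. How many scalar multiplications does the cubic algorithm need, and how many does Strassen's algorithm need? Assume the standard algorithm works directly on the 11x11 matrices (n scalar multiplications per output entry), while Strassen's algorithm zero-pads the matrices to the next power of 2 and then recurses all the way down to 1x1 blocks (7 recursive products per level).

Matrix multiplication for 11x11 matrices:

Strassen's algorithm requires power-of-2 dimensions. Pad 11x11 to 16x16 (next power of 2).

Standard algorithm: 11^3 = 1331 multiplications
Strassen's algorithm: 7^(log2(16)) = 7^4 = 2401 multiplications
Difference: 1331 - 2401 = -1070 (Strassen uses MORE here due to padding overhead — for small or just-over-power-of-2 n, padding can outweigh the per-level savings)

Standard: 1331 multiplications (11^3). Strassen: 2401 multiplications (7^4, after padding to 16x16). Strassen reduces 8 recursive multiplications to 7 at each level.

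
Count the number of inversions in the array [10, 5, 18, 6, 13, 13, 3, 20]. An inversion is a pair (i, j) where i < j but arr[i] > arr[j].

Finding inversions in [10, 5, 18, 6, 13, 13, 3, 20]:

(0, 1): arr[0]=10 > arr[1]=5
(0, 3): arr[0]=10 > arr[3]=6
(0, 6): arr[0]=10 > arr[6]=3
(1, 6): arr[1]=5 > arr[6]=3
(2, 3): arr[2]=18 > arr[3]=6
(2, 4): arr[2]=18 > arr[4]=13
(2, 5): arr[2]=18 > arr[5]=13
(2, 6): arr[2]=18 > arr[6]=3
(3, 6): arr[3]=6 > arr[6]=3
(4, 6): arr[4]=13 > arr[6]=3
(5, 6): arr[5]=13 > arr[6]=3

Total inversions: 11

The array has 11 inversion(s): (0,1), (0,3), (0,6), (1,6), (2,3), (2,4), (2,5), (2,6), (3,6), (4,6), (5,6). Each pair (i,j) satisfies i < j and arr[i] > arr[j].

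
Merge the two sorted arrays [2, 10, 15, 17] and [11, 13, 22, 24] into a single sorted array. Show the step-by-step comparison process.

Merging process:

Compare 2 vs 11: take 2 from left. Merged: [2]
Compare 10 vs 11: take 10 from left. Merged: [2, 10]
Compare 15 vs 11: take 11 from right. Merged: [2, 10, 11]
Compare 15 vs 13: take 13 from right. Merged: [2, 10, 11, 13]
Compare 15 vs 22: take 15 from left. Merged: [2, 10, 11, 13, 15]
Compare 17 vs 22: take 17 from left. Merged: [2, 10, 11, 13, 15, 17]
Append remaining from right: [22, 24]. Merged: [2, 10, 11, 13, 15, 17, 22, 24]

Final merged array: [2, 10, 11, 13, 15, 17, 22, 24]
Total comparisons: 6

The merged array is [2, 10, 11, 13, 15, 17, 22, 24], requiring 6 comparisons. The merge step runs in O(n) time where n is the total number of elements.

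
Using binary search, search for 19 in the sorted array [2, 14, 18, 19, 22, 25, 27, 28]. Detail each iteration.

Binary search for 19 in [2, 14, 18, 19, 22, 25, 27, 28]:

lo=0, hi=7, mid=3, arr[mid]=19 -> Found target at index 3!

Binary search finds 19 at index 3 after 1 comparisons. The search repeatedly halves the search space by comparing with the middle element.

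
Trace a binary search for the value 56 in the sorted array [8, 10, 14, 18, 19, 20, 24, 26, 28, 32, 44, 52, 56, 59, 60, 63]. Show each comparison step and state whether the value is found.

Binary search for 56 in [8, 10, 14, 18, 19, 20, 24, 26, 28, 32, 44, 52, 56, 59, 60, 63]:

lo=0, hi=15, mid=7, arr[mid]=26 -> 26 < 56, search right half
lo=8, hi=15, mid=11, arr[mid]=52 -> 52 < 56, search right half
lo=12, hi=15, mid=13, arr[mid]=59 -> 59 > 56, search left half
lo=12, hi=12, mid=12, arr[mid]=56 -> Found target at index 12!

Binary search finds 56 at index 12 after 4 comparisons. The search repeatedly halves the search space by comparing with the middle element.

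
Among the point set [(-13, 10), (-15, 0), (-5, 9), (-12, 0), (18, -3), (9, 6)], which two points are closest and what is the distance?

Computing all pairwise distances among 6 points:

d((-13, 10), (-15, 0)) = 10.198
d((-13, 10), (-5, 9)) = 8.0623
d((-13, 10), (-12, 0)) = 10.0499
d((-13, 10), (18, -3)) = 33.6155
d((-13, 10), (9, 6)) = 22.3607
d((-15, 0), (-5, 9)) = 13.4536
d((-15, 0), (-12, 0)) = 3.0 <-- minimum
d((-15, 0), (18, -3)) = 33.1361
d((-15, 0), (9, 6)) = 24.7386
d((-5, 9), (-12, 0)) = 11.4018
d((-5, 9), (18, -3)) = 25.9422
d((-5, 9), (9, 6)) = 14.3178
d((-12, 0), (18, -3)) = 30.1496
d((-12, 0), (9, 6)) = 21.8403
d((18, -3), (9, 6)) = 12.7279

Closest pair: (-15, 0) and (-12, 0) with distance 3.0

The closest pair is (-15, 0) and (-12, 0) with Euclidean distance 3.0. For 6 points, brute-force pairwise comparison is shown above. For large n, the divide-and-conquer algorithm (sort by x, recurse on halves, check the dividing strip) achieves O(n log n).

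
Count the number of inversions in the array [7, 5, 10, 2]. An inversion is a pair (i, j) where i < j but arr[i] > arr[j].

Finding inversions in [7, 5, 10, 2]:

(0, 1): arr[0]=7 > arr[1]=5
(0, 3): arr[0]=7 > arr[3]=2
(1, 3): arr[1]=5 > arr[3]=2
(2, 3): arr[2]=10 > arr[3]=2

Total inversions: 4

The array has 4 inversion(s): (0,1), (0,3), (1,3), (2,3). Each pair (i,j) satisfies i < j and arr[i] > arr[j].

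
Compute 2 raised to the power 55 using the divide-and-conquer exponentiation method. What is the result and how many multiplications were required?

Computing 2^55 by squaring (build up from 2^1; each line after the first costs one multiplication):

2^1 = 2
2^2 = (2^1)^2 = 2^2 = 4
2^3 = 2 * 2^2 = 2 * 4 = 8
2^6 = (2^3)^2 = 8^2 = 64
2^12 = (2^6)^2 = 64^2 = 4096
2^13 = 2 * 2^12 = 2 * 4096 = 8192
2^26 = (2^13)^2 = 8192^2 = 67108864
2^27 = 2 * 2^26 = 2 * 67108864 = 134217728
2^54 = (2^27)^2 = 134217728^2 = 18014398509481984
2^55 = 2 * 2^54 = 2 * 18014398509481984 = 36028797018963968

Result: 36028797018963968
Multiplications needed: 9 (9 lines after 2^1)

2^55 = 36028797018963968. Using exponentiation by squaring, this requires 9 multiplications. The key idea: if the exponent is even, square the half-power; if odd, multiply by the base once.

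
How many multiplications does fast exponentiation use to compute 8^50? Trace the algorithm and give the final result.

Computing 8^50 by squaring (build up from 8^1; each line after the first costs one multiplication):

8^1 = 8
8^2 = (8^1)^2 = 8^2 = 64
8^3 = 8 * 8^2 = 8 * 64 = 512
8^6 = (8^3)^2 = 512^2 = 262144
8^12 = (8^6)^2 = 262144^2 = 68719476736
8^24 = (8^12)^2 = 68719476736^2 = 4722366482869645213696
8^25 = 8 * 8^24 = 8 * 4722366482869645213696 = 37778931862957161709568
8^50 = (8^25)^2 = 37778931862957161709568^2 = 1427247692705959881058285969449495136382746624

Result: 1427247692705959881058285969449495136382746624
Multiplications needed: 7 (7 lines after 8^1)

8^50 = 1427247692705959881058285969449495136382746624. Using exponentiation by squaring, this requires 7 multiplications. The key idea: if the exponent is even, square the half-power; if odd, multiply by the base once.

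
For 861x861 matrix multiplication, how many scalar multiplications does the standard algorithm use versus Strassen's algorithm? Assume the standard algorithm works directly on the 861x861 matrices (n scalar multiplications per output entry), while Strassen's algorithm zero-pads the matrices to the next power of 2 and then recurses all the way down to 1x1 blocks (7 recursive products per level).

Matrix multiplication for 861x861 matrices:

Strassen's algorithm requires power-of-2 dimensions. Pad 861x861 to 1024x1024 (next power of 2).

Standard algorithm: 861^3 = 638277381 multiplications
Strassen's algorithm: 7^(log2(1024)) = 7^10 = 282475249 multiplications
Savings: 638277381 - 282475249 = 355802132 multiplications

Standard: 638277381 multiplications (861^3). Strassen: 282475249 multiplications (7^10, after padding to 1024x1024). Strassen reduces 8 recursive multiplications to 7 at each level.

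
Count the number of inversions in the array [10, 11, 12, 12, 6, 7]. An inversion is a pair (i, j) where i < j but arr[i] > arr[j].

Finding inversions in [10, 11, 12, 12, 6, 7]:

(0, 4): arr[0]=10 > arr[4]=6
(0, 5): arr[0]=10 > arr[5]=7
(1, 4): arr[1]=11 > arr[4]=6
(1, 5): arr[1]=11 > arr[5]=7
(2, 4): arr[2]=12 > arr[4]=6
(2, 5): arr[2]=12 > arr[5]=7
(3, 4): arr[3]=12 > arr[4]=6
(3, 5): arr[3]=12 > arr[5]=7

Total inversions: 8

The array has 8 inversion(s): (0,4), (0,5), (1,4), (1,5), (2,4), (2,5), (3,4), (3,5). Each pair (i,j) satisfies i < j and arr[i] > arr[j].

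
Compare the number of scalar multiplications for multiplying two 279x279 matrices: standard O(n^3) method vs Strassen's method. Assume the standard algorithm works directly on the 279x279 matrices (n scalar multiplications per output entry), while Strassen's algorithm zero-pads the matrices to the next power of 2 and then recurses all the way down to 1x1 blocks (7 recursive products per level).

Matrix multiplication for 279x279 matrices:

Strassen's algorithm requires power-of-2 dimensions. Pad 279x279 to 512x512 (next power of 2).

Standard algorithm: 279^3 = 21717639 multiplications
Strassen's algorithm: 7^(log2(512)) = 7^9 = 40353607 multiplications
Difference: 21717639 - 40353607 = -18635968 (Strassen uses MORE here due to padding overhead — for small or just-over-power-of-2 n, padding can outweigh the per-level savings)

Standard: 21717639 multiplications (279^3). Strassen: 40353607 multiplications (7^9, after padding to 512x512). Strassen reduces 8 recursive multiplications to 7 at each level.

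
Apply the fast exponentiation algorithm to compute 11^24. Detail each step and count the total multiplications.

Computing 11^24 by squaring (build up from 11^1; each line after the first costs one multiplication):

11^1 = 11
11^2 = (11^1)^2 = 11^2 = 121
11^3 = 11 * 11^2 = 11 * 121 = 1331
11^6 = (11^3)^2 = 1331^2 = 1771561
11^12 = (11^6)^2 = 1771561^2 = 3138428376721
11^24 = (11^12)^2 = 3138428376721^2 = 9849732675807611094711841

Result: 9849732675807611094711841
Multiplications needed: 5 (5 lines after 11^1)

11^24 = 9849732675807611094711841. Using exponentiation by squaring, this requires 5 multiplications. The key idea: if the exponent is even, square the half-power; if odd, multiply by the base once.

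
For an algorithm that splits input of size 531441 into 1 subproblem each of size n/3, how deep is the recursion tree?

For divide and conquer with division factor 3:

Problem sizes at each level:
Level 0: 531441
Level 1: 177147
Level 2: 59049
Level 3: 19683
Level 4: 6561
Level 5: 2187
Level 6: 729
Level 7: 243
Level 8: 81
Level 9: 27
Level 10: 9
Level 11: 3
Level 12: 1

The root is level 0 and the size-1 base case is level 12 (the tree spans levels 0 through 12, i.e. 13 levels counting the root), so the depth is the number of divisions: log_3(531441) = 12

The recursion tree depth is log_3(531441) = 12. At each level, the problem size is divided by 3, so it takes 12 divisions to reduce to a base case of size 1. The algorithm makes 1 recursive call at each level.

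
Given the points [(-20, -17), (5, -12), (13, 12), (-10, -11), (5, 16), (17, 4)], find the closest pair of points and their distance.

Computing all pairwise distances among 6 points:

d((-20, -17), (5, -12)) = 25.4951
d((-20, -17), (13, 12)) = 43.9318
d((-20, -17), (-10, -11)) = 11.6619
d((-20, -17), (5, 16)) = 41.4005
d((-20, -17), (17, 4)) = 42.5441
d((5, -12), (13, 12)) = 25.2982
d((5, -12), (-10, -11)) = 15.0333
d((5, -12), (5, 16)) = 28.0
d((5, -12), (17, 4)) = 20.0
d((13, 12), (-10, -11)) = 32.5269
d((13, 12), (5, 16)) = 8.9443 <-- minimum
d((13, 12), (17, 4)) = 8.9443 <-- minimum
d((-10, -11), (5, 16)) = 30.8869
d((-10, -11), (17, 4)) = 30.8869
d((5, 16), (17, 4)) = 16.9706

Minimum distance: 8.9443 (tie among 2 pairs: (13, 12) and (5, 16); (13, 12) and (17, 4))

The minimum Euclidean distance is 8.9443. There is a tie: 2 pairs achieve this minimum — (13, 12) and (5, 16); (13, 12) and (17, 4). Any of these is a valid closest pair. For 6 points, brute-force pairwise comparison is shown above. For large n, the divide-and-conquer algorithm (sort by x, recurse on halves, check the dividing strip) achieves O(n log n).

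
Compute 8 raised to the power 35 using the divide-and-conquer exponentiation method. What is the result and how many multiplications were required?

Computing 8^35 by squaring (build up from 8^1; each line after the first costs one multiplication):

8^1 = 8
8^2 = (8^1)^2 = 8^2 = 64
8^4 = (8^2)^2 = 64^2 = 4096
8^8 = (8^4)^2 = 4096^2 = 16777216
8^16 = (8^8)^2 = 16777216^2 = 281474976710656
8^17 = 8 * 8^16 = 8 * 281474976710656 = 2251799813685248
8^34 = (8^17)^2 = 2251799813685248^2 = 5070602400912917605986812821504
8^35 = 8 * 8^34 = 8 * 5070602400912917605986812821504 = 40564819207303340847894502572032

Result: 40564819207303340847894502572032
Multiplications needed: 7 (7 lines after 8^1)

8^35 = 40564819207303340847894502572032. Using exponentiation by squaring, this requires 7 multiplications. The key idea: if the exponent is even, square the half-power; if odd, multiply by the base once.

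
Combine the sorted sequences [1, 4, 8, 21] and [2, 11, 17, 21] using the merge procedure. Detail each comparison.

Merging process:

Compare 1 vs 2: take 1 from left. Merged: [1]
Compare 4 vs 2: take 2 from right. Merged: [1, 2]
Compare 4 vs 11: take 4 from left. Merged: [1, 2, 4]
Compare 8 vs 11: take 8 from left. Merged: [1, 2, 4, 8]
Compare 21 vs 11: take 11 from right. Merged: [1, 2, 4, 8, 11]
Compare 21 vs 17: take 17 from right. Merged: [1, 2, 4, 8, 11, 17]
Compare 21 vs 21: take 21 from left. Merged: [1, 2, 4, 8, 11, 17, 21]
Append remaining from right: [21]. Merged: [1, 2, 4, 8, 11, 17, 21, 21]

Final merged array: [1, 2, 4, 8, 11, 17, 21, 21]
Total comparisons: 7

The merged array is [1, 2, 4, 8, 11, 17, 21, 21], requiring 7 comparisons. The merge step runs in O(n) time where n is the total number of elements.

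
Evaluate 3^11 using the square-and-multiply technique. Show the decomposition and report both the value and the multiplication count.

Computing 3^11 by squaring (build up from 3^1; each line after the first costs one multiplication):

3^1 = 3
3^2 = (3^1)^2 = 3^2 = 9
3^4 = (3^2)^2 = 9^2 = 81
3^5 = 3 * 3^4 = 3 * 81 = 243
3^10 = (3^5)^2 = 243^2 = 59049
3^11 = 3 * 3^10 = 3 * 59049 = 177147

Result: 177147
Multiplications needed: 5 (5 lines after 3^1)

3^11 = 177147. Using exponentiation by squaring, this requires 5 multiplications. The key idea: if the exponent is even, square the half-power; if odd, multiply by the base once.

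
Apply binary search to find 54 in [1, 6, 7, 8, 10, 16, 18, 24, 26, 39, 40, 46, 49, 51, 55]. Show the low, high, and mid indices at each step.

Binary search for 54 in [1, 6, 7, 8, 10, 16, 18, 24, 26, 39, 40, 46, 49, 51, 55]:

lo=0, hi=14, mid=7, arr[mid]=24 -> 24 < 54, search right half
lo=8, hi=14, mid=11, arr[mid]=46 -> 46 < 54, search right half
lo=12, hi=14, mid=13, arr[mid]=51 -> 51 < 54, search right half
lo=14, hi=14, mid=14, arr[mid]=55 -> 55 > 54, search left half
lo=14 > hi=13, target 54 not found

Binary search determines that 54 is not in the array after 4 comparisons. The search space was exhausted without finding the target.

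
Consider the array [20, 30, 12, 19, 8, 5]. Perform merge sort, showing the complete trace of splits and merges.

Merge sort trace:

Split: [20, 30, 12, 19, 8, 5] -> [20, 30, 12] and [19, 8, 5]
  Split: [20, 30, 12] -> [20] and [30, 12]
    Split: [30, 12] -> [30] and [12]
    Merge: [30] + [12] -> [12, 30]
  Merge: [20] + [12, 30] -> [12, 20, 30]
  Split: [19, 8, 5] -> [19] and [8, 5]
    Split: [8, 5] -> [8] and [5]
    Merge: [8] + [5] -> [5, 8]
  Merge: [19] + [5, 8] -> [5, 8, 19]
Merge: [12, 20, 30] + [5, 8, 19] -> [5, 8, 12, 19, 20, 30]

Final sorted array: [5, 8, 12, 19, 20, 30]

The merge sort proceeds by recursively splitting the array and merging sorted halves.
After all merges, the sorted array is [5, 8, 12, 19, 20, 30].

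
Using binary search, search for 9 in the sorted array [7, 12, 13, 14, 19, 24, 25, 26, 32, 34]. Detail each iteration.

Binary search for 9 in [7, 12, 13, 14, 19, 24, 25, 26, 32, 34]:

lo=0, hi=9, mid=4, arr[mid]=19 -> 19 > 9, search left half
lo=0, hi=3, mid=1, arr[mid]=12 -> 12 > 9, search left half
lo=0, hi=0, mid=0, arr[mid]=7 -> 7 < 9, search right half
lo=1 > hi=0, target 9 not found

Binary search determines that 9 is not in the array after 3 comparisons. The search space was exhausted without finding the target.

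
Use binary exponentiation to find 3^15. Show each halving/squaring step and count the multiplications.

Computing 3^15 by squaring (build up from 3^1; each line after the first costs one multiplication):

3^1 = 3
3^2 = (3^1)^2 = 3^2 = 9
3^3 = 3 * 3^2 = 3 * 9 = 27
3^6 = (3^3)^2 = 27^2 = 729
3^7 = 3 * 3^6 = 3 * 729 = 2187
3^14 = (3^7)^2 = 2187^2 = 4782969
3^15 = 3 * 3^14 = 3 * 4782969 = 14348907

Result: 14348907
Multiplications needed: 6 (6 lines after 3^1)

3^15 = 14348907. Using exponentiation by squaring, this requires 6 multiplications. The key idea: if the exponent is even, square the half-power; if odd, multiply by the base once.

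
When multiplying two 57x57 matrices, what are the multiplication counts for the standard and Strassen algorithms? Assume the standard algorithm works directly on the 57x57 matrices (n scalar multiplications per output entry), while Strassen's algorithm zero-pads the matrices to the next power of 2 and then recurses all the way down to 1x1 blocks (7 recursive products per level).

Matrix multiplication for 57x57 matrices:

Strassen's algorithm requires power-of-2 dimensions. Pad 57x57 to 64x64 (next power of 2).

Standard algorithm: 57^3 = 185193 multiplications
Strassen's algorithm: 7^(log2(64)) = 7^6 = 117649 multiplications
Savings: 185193 - 117649 = 67544 multiplications

Standard: 185193 multiplications (57^3). Strassen: 117649 multiplications (7^6, after padding to 64x64). Strassen reduces 8 recursive multiplications to 7 at each level.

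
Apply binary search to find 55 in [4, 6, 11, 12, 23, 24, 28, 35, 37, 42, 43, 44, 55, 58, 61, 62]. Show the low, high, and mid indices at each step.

Binary search for 55 in [4, 6, 11, 12, 23, 24, 28, 35, 37, 42, 43, 44, 55, 58, 61, 62]:

lo=0, hi=15, mid=7, arr[mid]=35 -> 35 < 55, search right half
lo=8, hi=15, mid=11, arr[mid]=44 -> 44 < 55, search right half
lo=12, hi=15, mid=13, arr[mid]=58 -> 58 > 55, search left half
lo=12, hi=12, mid=12, arr[mid]=55 -> Found target at index 12!

Binary search finds 55 at index 12 after 4 comparisons. The search repeatedly halves the search space by comparing with the middle element.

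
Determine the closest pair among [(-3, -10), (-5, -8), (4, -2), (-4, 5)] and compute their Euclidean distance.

Computing all pairwise distances among 4 points:

d((-3, -10), (-5, -8)) = 2.8284 <-- minimum
d((-3, -10), (4, -2)) = 10.6301
d((-3, -10), (-4, 5)) = 15.0333
d((-5, -8), (4, -2)) = 10.8167
d((-5, -8), (-4, 5)) = 13.0384
d((4, -2), (-4, 5)) = 10.6301

Closest pair: (-3, -10) and (-5, -8) with distance 2.8284

The closest pair is (-3, -10) and (-5, -8) with Euclidean distance 2.8284. For 4 points, brute-force pairwise comparison is shown above. For large n, the divide-and-conquer algorithm (sort by x, recurse on halves, check the dividing strip) achieves O(n log n).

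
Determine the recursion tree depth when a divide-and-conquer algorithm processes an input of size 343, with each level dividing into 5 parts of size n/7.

For divide and conquer with division factor 7:

Problem sizes at each level:
Level 0: 343
Level 1: 49
Level 2: 7
Level 3: 1

The root is level 0 and the size-1 base case is level 3 (the tree spans levels 0 through 3, i.e. 4 levels counting the root), so the depth is the number of divisions: log_7(343) = 3

The recursion tree depth is log_7(343) = 3. At each level, the problem size is divided by 7, so it takes 3 divisions to reduce to a base case of size 1. The algorithm makes 5 recursive calls at each level.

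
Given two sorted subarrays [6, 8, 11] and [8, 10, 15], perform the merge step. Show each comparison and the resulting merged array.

Merging process:

Compare 6 vs 8: take 6 from left. Merged: [6]
Compare 8 vs 8: take 8 from left. Merged: [6, 8]
Compare 11 vs 8: take 8 from right. Merged: [6, 8, 8]
Compare 11 vs 10: take 10 from right. Merged: [6, 8, 8, 10]
Compare 11 vs 15: take 11 from left. Merged: [6, 8, 8, 10, 11]
Append remaining from right: [15]. Merged: [6, 8, 8, 10, 11, 15]

Final merged array: [6, 8, 8, 10, 11, 15]
Total comparisons: 5

The merged array is [6, 8, 8, 10, 11, 15], requiring 5 comparisons. The merge step runs in O(n) time where n is the total number of elements.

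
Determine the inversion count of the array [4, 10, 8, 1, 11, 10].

Finding inversions in [4, 10, 8, 1, 11, 10]:

(0, 3): arr[0]=4 > arr[3]=1
(1, 2): arr[1]=10 > arr[2]=8
(1, 3): arr[1]=10 > arr[3]=1
(2, 3): arr[2]=8 > arr[3]=1
(4, 5): arr[4]=11 > arr[5]=10

Total inversions: 5

The array has 5 inversion(s): (0,3), (1,2), (1,3), (2,3), (4,5). Each pair (i,j) satisfies i < j and arr[i] > arr[j].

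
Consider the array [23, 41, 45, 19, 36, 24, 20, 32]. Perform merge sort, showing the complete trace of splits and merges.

Merge sort trace:

Split: [23, 41, 45, 19, 36, 24, 20, 32] -> [23, 41, 45, 19] and [36, 24, 20, 32]
  Split: [23, 41, 45, 19] -> [23, 41] and [45, 19]
    Split: [23, 41] -> [23] and [41]
    Merge: [23] + [41] -> [23, 41]
    Split: [45, 19] -> [45] and [19]
    Merge: [45] + [19] -> [19, 45]
  Merge: [23, 41] + [19, 45] -> [19, 23, 41, 45]
  Split: [36, 24, 20, 32] -> [36, 24] and [20, 32]
    Split: [36, 24] -> [36] and [24]
    Merge: [36] + [24] -> [24, 36]
    Split: [20, 32] -> [20] and [32]
    Merge: [20] + [32] -> [20, 32]
  Merge: [24, 36] + [20, 32] -> [20, 24, 32, 36]
Merge: [19, 23, 41, 45] + [20, 24, 32, 36] -> [19, 20, 23, 24, 32, 36, 41, 45]

Final sorted array: [19, 20, 23, 24, 32, 36, 41, 45]

The merge sort proceeds by recursively splitting the array and merging sorted halves.
After all merges, the sorted array is [19, 20, 23, 24, 32, 36, 41, 45].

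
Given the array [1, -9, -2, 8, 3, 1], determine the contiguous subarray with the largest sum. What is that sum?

Using Kadane's algorithm on [1, -9, -2, 8, 3, 1]:

Scanning through the array:
Position 1 (value -9): max_ending_here = -8, max_so_far = 1
Position 2 (value -2): max_ending_here = -2, max_so_far = 1
Position 3 (value 8): max_ending_here = 8, max_so_far = 8
Position 4 (value 3): max_ending_here = 11, max_so_far = 11
Position 5 (value 1): max_ending_here = 12, max_so_far = 12

Maximum subarray: [8, 3, 1]
Maximum sum: 12

The maximum subarray is [8, 3, 1] with sum 12. This subarray runs from index 3 to index 5.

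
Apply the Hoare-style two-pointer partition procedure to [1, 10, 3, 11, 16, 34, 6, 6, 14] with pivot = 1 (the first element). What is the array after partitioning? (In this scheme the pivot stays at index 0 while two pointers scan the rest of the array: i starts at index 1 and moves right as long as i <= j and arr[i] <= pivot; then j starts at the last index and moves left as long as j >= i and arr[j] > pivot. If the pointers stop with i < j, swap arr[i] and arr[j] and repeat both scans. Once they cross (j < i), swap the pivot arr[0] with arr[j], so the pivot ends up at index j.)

Hoare-style two-pointer partition with pivot = 1:

Initial array: [1, 10, 3, 11, 16, 34, 6, 6, 14]

Pointers start at i = 1, j = 8.
i ends at 1, j ends at 0: the pointers have crossed (j < i), so scanning stops.

j = 0, so swapping arr[0] with arr[j] leaves the pivot at position 0: [1, 10, 3, 11, 16, 34, 6, 6, 14]
Pivot position: 0

After partitioning with pivot 1, the array becomes [1, 10, 3, 11, 16, 34, 6, 6, 14]. The pivot is placed at index 0. All elements to the left of the pivot are <= 1, and all elements to the right are > 1.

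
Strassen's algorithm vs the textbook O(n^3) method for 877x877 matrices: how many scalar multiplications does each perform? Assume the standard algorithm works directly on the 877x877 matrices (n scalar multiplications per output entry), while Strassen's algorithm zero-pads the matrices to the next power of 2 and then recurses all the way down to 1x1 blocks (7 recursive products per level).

Matrix multiplication for 877x877 matrices:

Strassen's algorithm requires power-of-2 dimensions. Pad 877x877 to 1024x1024 (next power of 2).

Standard algorithm: 877^3 = 674526133 multiplications
Strassen's algorithm: 7^(log2(1024)) = 7^10 = 282475249 multiplications
Savings: 674526133 - 282475249 = 392050884 multiplications

Standard: 674526133 multiplications (877^3). Strassen: 282475249 multiplications (7^10, after padding to 1024x1024). Strassen reduces 8 recursive multiplications to 7 at each level.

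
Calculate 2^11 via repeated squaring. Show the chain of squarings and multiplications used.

Computing 2^11 by squaring (build up from 2^1; each line after the first costs one multiplication):

2^1 = 2
2^2 = (2^1)^2 = 2^2 = 4
2^4 = (2^2)^2 = 4^2 = 16
2^5 = 2 * 2^4 = 2 * 16 = 32
2^10 = (2^5)^2 = 32^2 = 1024
2^11 = 2 * 2^10 = 2 * 1024 = 2048

Result: 2048
Multiplications needed: 5 (5 lines after 2^1)

2^11 = 2048. Using exponentiation by squaring, this requires 5 multiplications. The key idea: if the exponent is even, square the half-power; if odd, multiply by the base once.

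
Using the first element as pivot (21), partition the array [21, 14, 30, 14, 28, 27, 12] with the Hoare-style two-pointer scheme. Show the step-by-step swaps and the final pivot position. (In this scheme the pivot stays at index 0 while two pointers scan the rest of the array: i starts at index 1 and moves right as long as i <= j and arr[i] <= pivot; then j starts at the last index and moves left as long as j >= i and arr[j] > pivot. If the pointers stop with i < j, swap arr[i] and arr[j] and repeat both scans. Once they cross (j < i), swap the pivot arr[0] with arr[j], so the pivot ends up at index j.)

Hoare-style two-pointer partition with pivot = 21:

Initial array: [21, 14, 30, 14, 28, 27, 12]

Pointers start at i = 1, j = 6.
i stops at index 2 (arr[2]=30 > 21), j stops at index 6 (arr[6]=12 <= 21): swap arr[2] and arr[6], array becomes [21, 14, 12, 14, 28, 27, 30]
i ends at 4, j ends at 3: the pointers have crossed (j < i), so scanning stops.

Swap pivot arr[0] with arr[3] to place pivot at position 3: [14, 14, 12, 21, 28, 27, 30]
Pivot position: 3

After partitioning with pivot 21, the array becomes [14, 14, 12, 21, 28, 27, 30]. The pivot is placed at index 3. All elements to the left of the pivot are <= 21, and all elements to the right are > 21.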